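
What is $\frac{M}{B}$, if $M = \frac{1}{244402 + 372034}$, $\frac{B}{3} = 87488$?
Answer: $\frac{1}{161792258304} \approx 6.1808 \cdot 10^{-12}$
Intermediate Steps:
$B = 262464$ ($B = 3 \cdot 87488 = 262464$)
$M = \frac{1}{616436} \approx 1.6222 \cdot 10^{-6}$
$\frac{M}{B} = \frac{1}{616436 \cdot 262464} = \frac{1}{616436} \cdot \frac{1}{262464} = \frac{1}{161792258304}$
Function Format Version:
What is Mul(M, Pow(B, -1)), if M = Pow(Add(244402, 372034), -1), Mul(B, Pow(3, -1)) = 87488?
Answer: Rational(1, 161792258304) ≈ 6.1808e-12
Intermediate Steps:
B = 262464 (B = Mul(3, 87488) = 262464)
M = Rational(1, 616436) (M = Pow(616436, -1) = Rational(1, 616436) ≈ 1.6222e-6)
Mul(M, Pow(B, -1)) = Mul(Rational(1, 616436), Pow(262464, -1)) = Mul(Rational(1, 616436), Rational(1, 262464)) = Rational(1, 161792258304)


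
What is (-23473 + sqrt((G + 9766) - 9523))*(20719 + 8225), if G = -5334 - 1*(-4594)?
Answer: -679402512 + 28944*I*sqrt(497) ≈ -6.794e+8 + 6.4526e+5*I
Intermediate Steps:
G = -740 (G = -5334 + 4594 = -740)
(-23473 + sqrt((G + 9766) - 9523))*(20719 + 8225) = (-23473 + sqrt((-740 + 9766) - 9523))*(20719 + 8225) = (-23473 + sqrt(9026 - 9523))*28944 = (-23473 + sqrt(-497))*28944 = (-23473 + I*sqrt(497))*28944 = -679402512 + 28944*I*sqrt(497)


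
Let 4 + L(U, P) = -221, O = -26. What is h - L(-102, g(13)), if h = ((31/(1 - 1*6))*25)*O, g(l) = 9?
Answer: 4255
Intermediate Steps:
L(U, P) = -225 (L(U, P) = -4 - 221 = -225)
h = 4030 (h = ((31/(1 - 1*6))*25)*(-26) = ((31/(1 - 6))*25)*(-26) = ((31/(-5))*25)*(-26) = ((31*(-⅕))*25)*(-26) = -31/5*25*(-26) = -155*(-26) = 4030)
h - L(-102, g(13)) = 4030 - 1*(-225) = 4030 + 225 = 4255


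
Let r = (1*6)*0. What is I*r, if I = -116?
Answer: 0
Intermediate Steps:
r = 0 (r = 6*0 = 0)
I*r = -116*0 = 0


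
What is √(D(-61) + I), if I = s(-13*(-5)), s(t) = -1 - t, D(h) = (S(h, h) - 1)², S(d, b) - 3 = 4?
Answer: I*√30 ≈ 5.4772*I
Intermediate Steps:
S(d, b) = 7 (S(d, b) = 3 + 4 = 7)
D(h) = 36 (D(h) = (7 - 1)² = 6² = 36)
I = -66 (I = -1 - (-13)*(-5) = -1 - 1*65 = -1 - 65 = -66)
√(D(-61) + I) = √(36 - 66) = √(-30) = I*√30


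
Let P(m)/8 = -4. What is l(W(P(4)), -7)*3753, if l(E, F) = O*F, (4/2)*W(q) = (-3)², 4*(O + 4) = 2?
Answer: 183897/2 ≈ 91949.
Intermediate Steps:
O = -7/2 (O = -4 + (¼)*2 = -4 + ½ = -7/2 ≈ -3.5000)
P(m) = -32 (P(m) = 8*(-4) = -32)
W(q) = 9/2 (W(q) = (½)*(-3)² = (½)*9 = 9/2)
l(E, F) = -7*F/2
l(W(P(4)), -7)*3753 = -7/2*(-7)*3753 = (49/2)*3753 = 183897/2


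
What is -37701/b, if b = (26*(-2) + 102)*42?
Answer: -12567/700 ≈ -17.953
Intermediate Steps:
b = 2100 (b = (-52 + 102)*42 = 50*42 = 2100)
-37701/b = -37701/2100 = -37701*1/2100 = -12567/700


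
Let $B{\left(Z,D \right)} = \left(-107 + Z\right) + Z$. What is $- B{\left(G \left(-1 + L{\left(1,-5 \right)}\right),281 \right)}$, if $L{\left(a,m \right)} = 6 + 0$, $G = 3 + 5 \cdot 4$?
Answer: $-123$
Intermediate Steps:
$G = 23$ ($G = 3 + 20 = 23$)
$L{\left(a,m \right)} = 6$
$B{\left(Z,D \right)} = -107 + 2 Z$
$- B{\left(G \left(-1 + L{\left(1,-5 \right)}\right),281 \right)} = - (-107 + 2 \cdot 23 \left(-1 + 6\right)) = - (-107 + 2 \cdot 23 \cdot 5) = - (-107 + 2 \cdot 115) = - (-107 + 230) = \left(-1\right) 123 = -123$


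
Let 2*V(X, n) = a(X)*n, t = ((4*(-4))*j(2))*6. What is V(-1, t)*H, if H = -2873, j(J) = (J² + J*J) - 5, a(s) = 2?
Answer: 827424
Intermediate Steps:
j(J) = -5 + 2*J² (j(J) = (J² + J²) - 5 = 2*J² - 5 = -5 + 2*J²)
t = -288 (t = ((4*(-4))*(-5 + 2*2²))*6 = -16*(-5 + 2*4)*6 = -16*(-5 + 8)*6 = -16*3*6 = -48*6 = -288)
V(X, n) = n (V(X, n) = (2*n)/2 = n)
V(-1, t)*H = -288*(-2873) = 827424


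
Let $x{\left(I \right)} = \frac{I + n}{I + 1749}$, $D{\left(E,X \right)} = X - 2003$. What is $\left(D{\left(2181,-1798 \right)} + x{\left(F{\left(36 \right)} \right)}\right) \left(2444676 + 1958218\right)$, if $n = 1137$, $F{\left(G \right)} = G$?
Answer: $- \frac{585637736728}{35} \approx -1.6733 \cdot 10^{10}$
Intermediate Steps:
$D{\left(E,X \right)} = -2003 + X$
$x{\left(I \right)} = \frac{1137 + I}{1749 + I}$ ($x{\left(I \right)} = \frac{I + 1137}{I + 1749} = \frac{1137 + I}{1749 + I}$)
$\left(D{\left(2181,-1798 \right)} + x{\left(F{\left(36 \right)} \right)}\right) \left(2444676 + 1958218\right) = \left(\left(-2003 - 1798\right) + \frac{1137 + 36}{1749 + 36}\right) \left(2444676 + 1958218\right) = \left(-3801 + \frac{1}{1785} \cdot 1173\right) 4402894 = \left(-3801 + \frac{23}{35}\right) 4402894 = \left(- \frac{133012}{35}\right) 4402894 = - \frac{585637736728}{35}$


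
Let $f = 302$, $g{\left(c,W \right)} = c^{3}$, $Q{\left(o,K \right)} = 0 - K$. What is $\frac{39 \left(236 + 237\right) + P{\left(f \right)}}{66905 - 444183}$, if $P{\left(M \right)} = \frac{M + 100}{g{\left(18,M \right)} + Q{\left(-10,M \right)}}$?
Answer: $- \frac{25503078}{521586835} \approx -0.048895$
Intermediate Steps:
$Q{\left(o,K \right)} = - K$
$P{\left(M \right)} = \frac{100 + M}{5832 - M}$ ($P{\left(M \right)} = \frac{M + 100}{18^{3} - M} = \frac{100 + M}{5832 - M}$)
$\frac{39 \left(236 + 237\right) + P{\left(f \right)}}{66905 - 444183} = \frac{39 \left(236 + 237\right) + \frac{-100 - 302}{-5832 + 302}}{66905 - 444183} = \frac{39 \cdot 473 + \frac{-100 - 302}{-5530}}{-377278} = \left(18447 - - \frac{201}{2765}\right) \left(- \frac{1}{377278}\right) = \left(18447 + \frac{201}{2765}\right) \left(- \frac{1}{377278}\right) = \frac{51006156}{2765} \left(- \frac{1}{377278}\right) = - \frac{25503078}{521586835}$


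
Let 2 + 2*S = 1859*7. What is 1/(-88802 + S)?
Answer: -2/164593 ≈ -1.2151e-5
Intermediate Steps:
S = 13011/2 (S = -1 + (1859*7)/2 = -1 + (1/2)*13013 = -1 + 13013/2 = 13011/2 ≈ 6505.5)
1/(-88802 + S) = 1/(-88802 + 13011/2) = 1/(-164593/2) = -2/164593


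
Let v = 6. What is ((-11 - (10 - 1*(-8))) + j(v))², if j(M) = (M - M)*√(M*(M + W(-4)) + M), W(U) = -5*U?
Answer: 841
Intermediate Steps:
j(M) = 0 (j(M) = (M - M)*√(M*(M - 5*(-4)) + M) = 0*√(M*(M + 20) + M) = 0*√(M*(20 + M) + M) = 0*√(M + M*(20 + M)) = 0)
((-11 - (10 - 1*(-8))) + j(v))² = ((-11 - (10 - 1*(-8))) + 0)² = ((-11 - (10 + 8)) + 0)² = ((-11 - 1*18) + 0)² = ((-11 - 18) + 0)² = (-29 + 0)² = (-29)² = 841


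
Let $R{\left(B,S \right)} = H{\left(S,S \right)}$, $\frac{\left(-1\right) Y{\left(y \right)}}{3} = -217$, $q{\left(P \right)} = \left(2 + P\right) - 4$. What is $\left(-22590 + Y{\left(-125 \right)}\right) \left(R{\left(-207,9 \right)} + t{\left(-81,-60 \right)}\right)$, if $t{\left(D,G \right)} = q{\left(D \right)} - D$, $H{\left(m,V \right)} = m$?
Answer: $-153573$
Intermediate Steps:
$q{\left(P \right)} = -2 + P$
$Y{\left(y \right)} = 651$ ($Y{\left(y \right)} = \left(-3\right) \left(-217\right) = 651$)
$R{\left(B,S \right)} = S$
$t{\left(D,G \right)} = -2$ ($t{\left(D,G \right)} = \left(-2 + D\right) - D = -2$)
$\left(-22590 + Y{\left(-125 \right)}\right) \left(R{\left(-207,9 \right)} + t{\left(-81,-60 \right)}\right) = \left(-22590 + 651\right) \left(9 - 2\right) = \left(-21939\right) 7 = -153573$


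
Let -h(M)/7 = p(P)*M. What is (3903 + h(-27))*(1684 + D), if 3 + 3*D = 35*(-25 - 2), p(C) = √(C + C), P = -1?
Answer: 5339304 + 258552*I*√2 ≈ 5.3393e+6 + 3.6565e+5*I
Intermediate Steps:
p(C) = √2*√C (p(C) = √(2*C) = √2*√C)
D = -316 (D = -1 + (35*(-25 - 2))/3 = -1 + (35*(-27))/3 = -1 + (⅓)*(-945) = -1 - 315 = -316)
h(M) = -7*I*M*√2 (h(M) = -7*√2*√(-1)*M = -7*√2*I*M = -7*I*√2*M = -7*I*M*√2)
(3903 + h(-27))*(1684 + D) = (3903 - 7*I*(-27)*√2)*(1684 - 316) = (3903 + 189*I*√2)*1368 = 5339304 + 258552*I*√2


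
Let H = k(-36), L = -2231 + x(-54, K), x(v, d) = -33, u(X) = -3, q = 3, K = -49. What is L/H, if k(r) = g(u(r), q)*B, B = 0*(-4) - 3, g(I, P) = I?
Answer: -2264/9 ≈ -251.56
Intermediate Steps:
B = -3 (B = 0 - 3 = -3)
k(r) = 9 (k(r) = -3*(-3) = 9)
L = -2264 (L = -2231 - 33 = -2264)
H = 9
L/H = -2264/9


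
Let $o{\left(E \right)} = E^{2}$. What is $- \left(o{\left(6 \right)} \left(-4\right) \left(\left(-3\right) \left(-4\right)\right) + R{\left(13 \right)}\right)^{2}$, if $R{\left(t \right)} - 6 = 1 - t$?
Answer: $-3006756$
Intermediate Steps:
$R{\left(t \right)} = 7 - t$ ($R{\left(t \right)} = 6 - \left(-1 + t\right) = 7 - t$)
$- \left(o{\left(6 \right)} \left(-4\right) \left(\left(-3\right) \left(-4\right)\right) + R{\left(13 \right)}\right)^{2} = - \left(6^{2} \left(-4\right) \left(\left(-3\right) \left(-4\right)\right) + \left(7 - 13\right)\right)^{2} = - \left(36 \left(-4\right) 12 + \left(7 - 13\right)\right)^{2} = - \left(\left(-144\right) 12 - 6\right)^{2} = - \left(-1728 - 6\right)^{2} = - \left(-1734\right)^{2} = \left(-1\right) 3006756 = -3006756$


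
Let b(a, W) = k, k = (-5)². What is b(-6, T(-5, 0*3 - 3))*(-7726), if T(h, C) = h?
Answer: -193150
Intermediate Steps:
k = 25
b(a, W) = 25
b(-6, T(-5, 0*3 - 3))*(-7726) = 25*(-7726) = -193150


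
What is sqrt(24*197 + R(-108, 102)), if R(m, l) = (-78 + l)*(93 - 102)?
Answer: 4*sqrt(282) ≈ 67.171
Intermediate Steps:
R(m, l) = 702 - 9*l (R(m, l) = (-78 + l)*(-9) = 702 - 9*l)
sqrt(24*197 + R(-108, 102)) = sqrt(24*197 + (702 - 9*102)) = sqrt(4728 + (702 - 918)) = sqrt(4728 - 216) = sqrt(4512) = 4*sqrt(282)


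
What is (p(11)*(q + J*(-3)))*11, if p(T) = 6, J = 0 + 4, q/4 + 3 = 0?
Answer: -1584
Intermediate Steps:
q = -12 (q = -12 + 4*0 = -12 + 0 = -12)
J = 4
(p(11)*(q + J*(-3)))*11 = (6*(-12 + 4*(-3)))*11 = (6*(-12 - 12))*11 = (6*(-24))*11 = -144*11 = -1584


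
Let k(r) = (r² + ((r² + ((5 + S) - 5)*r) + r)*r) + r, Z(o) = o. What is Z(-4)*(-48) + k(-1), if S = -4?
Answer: 188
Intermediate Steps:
k(r) = r + r² + r*(r² - 3*r) (k(r) = (r² + ((r² + ((5 - 4) - 5)*r) + r)*r) + r = (r² + ((r² + (1 - 5)*r) + r)*r) + r = (r² + ((r² - 4*r) + r)*r) + r = (r² + (r² - 3*r)*r) + r = (r² + r*(r² - 3*r)) + r = r + r² + r*(r² - 3*r))
Z(-4)*(-48) + k(-1) = -4*(-48) - (1 + (-1)² - 2*(-1)) = 192 - (1 + 1 + 2) = 192 - 1*4 = 192 - 4 = 188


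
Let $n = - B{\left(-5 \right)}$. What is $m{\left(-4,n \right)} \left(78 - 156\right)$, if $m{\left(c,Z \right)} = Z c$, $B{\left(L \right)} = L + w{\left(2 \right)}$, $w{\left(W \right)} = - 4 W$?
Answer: $4056$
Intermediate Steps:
$B{\left(L \right)} = -8 + L$ ($B{\left(L \right)} = L - 8 = -8 + L$)
$n = 13$ ($n = - (-8 - 5) = \left(-1\right) \left(-13\right) = 13$)
$m{\left(-4,n \right)} \left(78 - 156\right) = 13 \left(-4\right) \left(78 - 156\right) = \left(-52\right) \left(-78\right) = 4056$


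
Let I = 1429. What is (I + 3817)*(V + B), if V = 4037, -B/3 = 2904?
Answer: -24525050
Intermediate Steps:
B = -8712 (B = -3*2904 = -8712)
(I + 3817)*(V + B) = (1429 + 3817)*(4037 - 8712) = 5246*(-4675) = -24525050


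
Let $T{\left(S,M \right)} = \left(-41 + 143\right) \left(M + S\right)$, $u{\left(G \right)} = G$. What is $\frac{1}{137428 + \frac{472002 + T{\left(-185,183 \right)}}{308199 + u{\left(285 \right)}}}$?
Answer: $\frac{17138}{2355267275} \approx 7.2765 \cdot 10^{-6}$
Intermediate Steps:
$T{\left(S,M \right)} = 102 M + 102 S$ ($T{\left(S,M \right)} = 102 \left(M + S\right) = 102 M + 102 S$)
$\frac{1}{137428 + \frac{472002 + T{\left(-185,183 \right)}}{308199 + u{\left(285 \right)}}} = \frac{1}{137428 + \frac{472002 + \left(102 \cdot 183 + 102 \left(-185\right)\right)}{308199 + 285}} = \frac{1}{137428 + \frac{472002 + \left(18666 - 18870\right)}{308484}} = \frac{1}{137428 + \left(472002 - 204\right) \frac{1}{308484}} = \frac{1}{137428 + 471798 \cdot \frac{1}{308484}} = \frac{1}{137428 + \frac{26211}{17138}} = \frac{1}{\frac{2355267275}{17138}} = \frac{17138}{2355267275}$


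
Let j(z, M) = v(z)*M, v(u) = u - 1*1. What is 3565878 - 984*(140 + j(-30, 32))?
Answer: 4404246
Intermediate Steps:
v(u) = -1 + u (v(u) = u - 1 = -1 + u)
j(z, M) = M*(-1 + z) (j(z, M) = (-1 + z)*M = M*(-1 + z))
3565878 - 984*(140 + j(-30, 32)) = 3565878 - 984*(140 + 32*(-1 - 30)) = 3565878 - 984*(140 + 32*(-31)) = 3565878 - 984*(140 - 992) = 3565878 - 984*(-852) = 3565878 + 838368 = 4404246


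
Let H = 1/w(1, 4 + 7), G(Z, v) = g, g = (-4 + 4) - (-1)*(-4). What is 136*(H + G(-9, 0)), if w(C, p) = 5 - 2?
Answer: -1496/3 ≈ -498.67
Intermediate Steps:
w(C, p) = 3
g = -4 (g = 0 - 1*4 = 0 - 4 = -4)
G(Z, v) = -4
H = ⅓ (H = 1/3 = ⅓ ≈ 0.33333)
136*(H + G(-9, 0)) = 136*(⅓ - 4) = 136*(-11/3) = -1496/3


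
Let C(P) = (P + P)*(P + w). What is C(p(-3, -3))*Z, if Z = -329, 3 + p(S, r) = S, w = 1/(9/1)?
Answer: -69748/3 ≈ -23249.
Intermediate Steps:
w = ⅑ (w = 1/(9*1) = 1/9 = ⅑ ≈ 0.11111)
p(S, r) = -3 + S
C(P) = 2*P*(⅑ + P) (C(P) = (P + P)*(P + ⅑) = (2*P)*(⅑ + P) = 2*P*(⅑ + P))
C(p(-3, -3))*Z = (2*(-3 - 3)*(1 + 9*(-3 - 3))/9)*(-329) = ((2/9)*(-6)*(1 + 9*(-6)))*(-329) = ((2/9)*(-6)*(1 - 54))*(-329) = ((2/9)*(-6)*(-53))*(-329) = (212/3)*(-329) = -69748/3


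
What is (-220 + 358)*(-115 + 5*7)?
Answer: -11040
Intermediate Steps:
(-220 + 358)*(-115 + 5*7) = 138*(-115 + 35) = 138*(-80) = -11040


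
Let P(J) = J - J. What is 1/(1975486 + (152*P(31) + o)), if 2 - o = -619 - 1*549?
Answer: 1/1976656 ≈ 5.0590e-7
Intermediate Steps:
P(J) = 0
o = 1170 (o = 2 - (-619 - 1*549) = 2 - (-619 - 549) = 2 - 1*(-1168) = 2 + 1168 = 1170)
1/(1975486 + (152*P(31) + o)) = 1/(1975486 + (152*0 + 1170)) = 1/(1975486 + (0 + 1170)) = 1/(1975486 + 1170) = 1/1976656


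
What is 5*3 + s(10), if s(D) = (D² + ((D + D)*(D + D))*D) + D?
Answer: 4125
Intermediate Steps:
s(D) = D + D² + 4*D³ (s(D) = (D² + ((2*D)*(2*D))*D) + D = (D² + (4*D²)*D) + D = (D² + 4*D³) + D = D + D² + 4*D³)
5*3 + s(10) = 5*3 + 10*(1 + 10 + 4*10²) = 15 + 10*(1 + 10 + 4*100) = 15 + 10*(1 + 10 + 400) = 15 + 10*411 = 15 + 4110 = 4125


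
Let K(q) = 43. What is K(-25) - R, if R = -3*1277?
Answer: 3874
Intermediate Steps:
R = -3831
K(-25) - R = 43 - 1*(-3831) = 43 + 3831 = 3874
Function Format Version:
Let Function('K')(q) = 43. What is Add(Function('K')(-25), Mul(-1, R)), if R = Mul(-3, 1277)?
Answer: 3874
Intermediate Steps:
R = -3831
Add(Function('K')(-25), Mul(-1, R)) = Add(43, Mul(-1, -3831)) = Add(43, 3831) = 3874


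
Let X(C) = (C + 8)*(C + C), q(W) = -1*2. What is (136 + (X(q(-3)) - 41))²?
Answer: 5041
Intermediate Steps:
q(W) = -2
X(C) = 2*C*(8 + C) (X(C) = (8 + C)*(2*C) = 2*C*(8 + C))
(136 + (X(q(-3)) - 41))² = (136 + (2*(-2)*(8 - 2) - 41))² = (136 + (2*(-2)*6 - 41))² = (136 + (-24 - 41))² = (136 - 65)² = 71² = 5041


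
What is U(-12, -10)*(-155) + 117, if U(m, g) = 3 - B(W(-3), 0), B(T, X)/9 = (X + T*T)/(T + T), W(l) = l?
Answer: -4881/2 ≈ -2440.5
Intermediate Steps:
B(T, X) = 9*(X + T**2)/(2*T) (B(T, X) = 9*((X + T*T)/(T + T)) = 9*((X + T**2)/((2*T))) = 9*((X + T**2)*(1/(2*T))) = 9*((X + T**2)/(2*T)) = 9*(X + T**2)/(2*T))
U(m, g) = 33/2 (U(m, g) = 3 - 9*(0 + (-3)**2)/(2*(-3)) = 3 - 9*(-1)*(0 + 9)/(2*3) = 3 - 9*(-1)*9/(2*3) = 3 - 1*(-27/2) = 3 + 27/2 = 33/2)
U(-12, -10)*(-155) + 117 = (33/2)*(-155) + 117 = -5115/2 + 117 = -4881/2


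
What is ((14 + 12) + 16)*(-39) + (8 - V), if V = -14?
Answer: -1616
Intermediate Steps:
((14 + 12) + 16)*(-39) + (8 - V) = ((14 + 12) + 16)*(-39) + (8 - 1*(-14)) = (26 + 16)*(-39) + (8 + 14) = 42*(-39) + 22 = -1638 + 22 = -1616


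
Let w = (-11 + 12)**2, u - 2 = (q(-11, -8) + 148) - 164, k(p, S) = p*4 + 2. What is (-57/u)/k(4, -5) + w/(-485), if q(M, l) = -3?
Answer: 9113/49470 ≈ 0.18421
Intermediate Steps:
k(p, S) = 2 + 4*p (k(p, S) = 4*p + 2 = 2 + 4*p)
u = -17 (u = 2 + ((-3 + 148) - 164) = 2 + (145 - 164) = 2 - 19 = -17)
w = 1 (w = 1**2 = 1)
(-57/u)/k(4, -5) + w/(-485) = (-57/(-17))/(2 + 4*4) + 1/(-485) = (-57*(-1/17))/(2 + 16) + 1*(-1/485) = (57/17)/18 - 1/485 = (57/17)*(1/18) - 1/485 = 19/102 - 1/485 = 9113/49470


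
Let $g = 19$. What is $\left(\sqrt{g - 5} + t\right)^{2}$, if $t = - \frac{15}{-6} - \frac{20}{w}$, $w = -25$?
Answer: $\frac{2489}{100} + \frac{33 \sqrt{14}}{5} \approx 49.585$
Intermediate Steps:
$t = \frac{33}{10}$ ($t = - \frac{15}{-6} - \frac{20}{-25} = \left(-15\right) \left(- \frac{1}{6}\right) - - \frac{4}{5} = \frac{5}{2} + \frac{4}{5} = \frac{33}{10} \approx 3.3$)
$\left(\sqrt{g - 5} + t\right)^{2} = \left(\sqrt{19 - 5} + \frac{33}{10}\right)^{2} = \left(\sqrt{14} + \frac{33}{10}\right)^{2} = \left(\frac{33}{10} + \sqrt{14}\right)^{2}$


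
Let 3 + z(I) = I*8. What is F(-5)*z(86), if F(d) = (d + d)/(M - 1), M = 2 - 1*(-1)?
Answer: -3425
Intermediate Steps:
M = 3 (M = 2 + 1 = 3)
F(d) = d (F(d) = (d + d)/(3 - 1) = (2*d)/2 = (2*d)*(½) = d)
z(I) = -3 + 8*I (z(I) = -3 + I*8 = -3 + 8*I)
F(-5)*z(86) = -5*(-3 + 8*86) = -5*(-3 + 688) = -5*685 = -3425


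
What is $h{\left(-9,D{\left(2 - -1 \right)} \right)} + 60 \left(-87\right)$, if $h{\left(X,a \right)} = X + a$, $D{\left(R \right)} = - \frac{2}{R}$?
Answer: $- \frac{15689}{3} \approx -5229.7$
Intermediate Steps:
$h{\left(-9,D{\left(2 - -1 \right)} \right)} + 60 \left(-87\right) = \left(-9 - \frac{2}{2 - -1}\right) + 60 \left(-87\right) = \left(-9 - \frac{2}{2 + 1}\right) - 5220 = \left(-9 - \frac{2}{3}\right) - 5220 = - \frac{29}{3} - 5220 = - \frac{15689}{3}$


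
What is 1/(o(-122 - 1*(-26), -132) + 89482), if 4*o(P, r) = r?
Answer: 1/89449 ≈ 1.1180e-5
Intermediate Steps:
o(P, r) = r/4
1/(o(-122 - 1*(-26), -132) + 89482) = 1/((¼)*(-132) + 89482) = 1/(-33 + 89482) = 1/89449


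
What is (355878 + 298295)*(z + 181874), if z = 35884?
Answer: 142451404134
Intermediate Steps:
(355878 + 298295)*(z + 181874) = (355878 + 298295)*(35884 + 181874) = 654173*217758 = 142451404134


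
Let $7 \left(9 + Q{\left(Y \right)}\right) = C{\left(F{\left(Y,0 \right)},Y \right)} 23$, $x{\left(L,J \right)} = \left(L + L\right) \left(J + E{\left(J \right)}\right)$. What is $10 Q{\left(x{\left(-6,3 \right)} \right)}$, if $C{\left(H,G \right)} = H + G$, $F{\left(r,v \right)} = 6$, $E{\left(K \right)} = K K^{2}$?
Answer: $- \frac{82050}{7} \approx -11721.0$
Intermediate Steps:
$E{\left(K \right)} = K^{3}$
$C{\left(H,G \right)} = G + H$
$x{\left(L,J \right)} = 2 L \left(J + J^{3}\right)$ ($x{\left(L,J \right)} = \left(L + L\right) \left(J + J^{3}\right) = 2 L \left(J + J^{3}\right)$)
$Q{\left(Y \right)} = \frac{75}{7} + \frac{23 Y}{7}$ ($Q{\left(Y \right)} = -9 + \frac{\left(Y + 6\right) 23}{7} = -9 + \frac{\left(6 + Y\right) 23}{7} = -9 + \frac{138 + 23 Y}{7} = -9 + \left(\frac{138}{7} + \frac{23 Y}{7}\right) = \frac{75}{7} + \frac{23 Y}{7}$)
$10 Q{\left(x{\left(-6,3 \right)} \right)} = 10 \left(\frac{75}{7} + \frac{23 \cdot 2 \cdot 3 \left(-6\right) \left(1 + 3^{2}\right)}{7}\right) = 10 \left(\frac{75}{7} + \frac{23 \cdot 2 \cdot 3 \left(-6\right) \left(1 + 9\right)}{7}\right) = 10 \left(\frac{75}{7} + \frac{23 \cdot 2 \cdot 3 \left(-6\right) 10}{7}\right) = 10 \left(\frac{75}{7} + \frac{23}{7} \left(-360\right)\right) = 10 \left(\frac{75}{7} - \frac{8280}{7}\right) = 10 \left(- \frac{8205}{7}\right) = - \frac{82050}{7}$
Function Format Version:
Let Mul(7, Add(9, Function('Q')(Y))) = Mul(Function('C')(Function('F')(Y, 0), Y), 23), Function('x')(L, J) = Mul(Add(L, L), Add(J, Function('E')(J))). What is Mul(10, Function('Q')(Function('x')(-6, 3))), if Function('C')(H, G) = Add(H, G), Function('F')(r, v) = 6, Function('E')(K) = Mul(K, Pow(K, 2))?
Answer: Rational(-82050, 7) ≈ -11721.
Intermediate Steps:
Function('E')(K) = Pow(K, 3)
Function('C')(H, G) = Add(G, H)
Function('x')(L, J) = Mul(2, L, Add(J, Pow(J, 3))) (Function('x')(L, J) = Mul(Add(L, L), Add(J, Pow(J, 3))) = Mul(Mul(2, L), Add(J, Pow(J, 3))) = Mul(2, L, Add(J, Pow(J, 3))))
Function('Q')(Y) = Add(Rational(75, 7), Mul(Rational(23, 7), Y)) (Function('Q')(Y) = Add(-9, Mul(Rational(1, 7), Mul(Add(Y, 6), 23))) = Add(-9, Mul(Rational(1, 7), Mul(Add(6, Y), 23))) = Add(-9, Mul(Rational(1, 7), Add(138, Mul(23, Y)))) = Add(-9, Add(Rational(138, 7), Mul(Rational(23, 7), Y))) = Add(Rational(75, 7), Mul(Rational(23, 7), Y)))
Mul(10, Function('Q')(Function('x')(-6, 3))) = Mul(10, Add(Rational(75, 7), Mul(Rational(23, 7), Mul(2, 3, -6, Add(1, Pow(3, 2)))))) = Mul(10, Add(Rational(75, 7), Mul(Rational(23, 7), Mul(2, 3, -6, Add(1, 9))))) = Mul(10, Add(Rational(75, 7), Mul(Rational(23, 7), Mul(2, 3, -6, 10)))) = Mul(10, Add(Rational(75, 7), Mul(Rational(23, 7), -360))) = Mul(10, Add(Rational(75, 7), Rational(-8280, 7))) = Mul(10, Rational(-8205, 7)) = Rational(-82050, 7)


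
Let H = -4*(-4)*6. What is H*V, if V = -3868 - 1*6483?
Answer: -993696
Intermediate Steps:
H = 96 (H = 16*6 = 96)
V = -10351 (V = -3868 - 6483 = -10351)
H*V = 96*(-10351) = -993696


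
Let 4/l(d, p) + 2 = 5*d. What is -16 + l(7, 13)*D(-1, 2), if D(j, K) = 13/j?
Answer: -580/33 ≈ -17.576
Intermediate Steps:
l(d, p) = 4/(-2 + 5*d)
-16 + l(7, 13)*D(-1, 2) = -16 + (4/(-2 + 5*7))*(13/(-1)) = -16 + (4/(-2 + 35))*(13*(-1)) = -16 + (4/33)*(-13) = -16 - 52/33 = -580/33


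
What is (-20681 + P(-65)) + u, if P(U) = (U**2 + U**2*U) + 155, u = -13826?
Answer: -304752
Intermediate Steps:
P(U) = 155 + U**2 + U**3 (P(U) = (U**2 + U**3) + 155 = 155 + U**2 + U**3)
(-20681 + P(-65)) + u = (-20681 + (155 + (-65)**2 + (-65)**3)) - 13826 = (-20681 + (155 + 4225 - 274625)) - 13826 = (-20681 - 270245) - 13826 = -290926 - 13826 = -304752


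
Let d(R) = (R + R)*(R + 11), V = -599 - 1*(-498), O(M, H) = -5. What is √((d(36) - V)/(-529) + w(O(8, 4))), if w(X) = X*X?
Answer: 2*√2435/23 ≈ 4.2909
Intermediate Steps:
V = -101 (V = -599 + 498 = -101)
w(X) = X²
d(R) = 2*R*(11 + R) (d(R) = (2*R)*(11 + R) = 2*R*(11 + R))
√((d(36) - V)/(-529) + w(O(8, 4))) = √((2*36*(11 + 36) - 1*(-101))/(-529) + (-5)²) = √((2*36*47 + 101)*(-1/529) + 25) = √((3384 + 101)*(-1/529) + 25) = √(3485*(-1/529) + 25) = √(-3485/529 + 25) = √(9740/529) = 2*√2435/23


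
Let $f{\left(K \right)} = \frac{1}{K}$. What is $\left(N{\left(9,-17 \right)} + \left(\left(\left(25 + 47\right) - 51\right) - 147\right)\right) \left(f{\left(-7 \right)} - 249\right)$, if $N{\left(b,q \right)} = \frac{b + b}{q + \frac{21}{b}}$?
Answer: $\frac{2440728}{77} \approx 31698.0$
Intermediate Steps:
$N{\left(b,q \right)} = \frac{2 b}{q + \frac{21}{b}}$
$\left(N{\left(9,-17 \right)} + \left(\left(\left(25 + 47\right) - 51\right) - 147\right)\right) \left(f{\left(-7 \right)} - 249\right) = \left(\frac{2 \cdot 9^{2}}{21 + 9 \left(-17\right)} + \left(\left(\left(25 + 47\right) - 51\right) - 147\right)\right) \left(\frac{1}{-7} - 249\right) = \left(2 \cdot 81 \frac{1}{21 - 153} + \left(\left(72 - 51\right) - 147\right)\right) \left(- \frac{1}{7} - 249\right) = \left(2 \cdot 81 \frac{1}{-132} + \left(21 - 147\right)\right) \left(- \frac{1744}{7}\right) = \left(2 \cdot 81 \left(- \frac{1}{132}\right) - 126\right) \left(- \frac{1744}{7}\right) = \left(- \frac{27}{22} - 126\right) \left(- \frac{1744}{7}\right) = \left(- \frac{2799}{22}\right) \left(- \frac{1744}{7}\right) = \frac{2440728}{77}$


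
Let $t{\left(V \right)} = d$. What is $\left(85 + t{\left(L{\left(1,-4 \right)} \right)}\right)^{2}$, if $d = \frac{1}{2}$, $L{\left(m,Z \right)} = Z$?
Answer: $\frac{29241}{4} \approx 7310.3$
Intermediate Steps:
$d = \frac{1}{2} \approx 0.5$
$t{\left(V \right)} = \frac{1}{2}$
$\left(85 + t{\left(L{\left(1,-4 \right)} \right)}\right)^{2} = \left(85 + \frac{1}{2}\right)^{2} = \left(\frac{171}{2}\right)^{2} = \frac{29241}{4}$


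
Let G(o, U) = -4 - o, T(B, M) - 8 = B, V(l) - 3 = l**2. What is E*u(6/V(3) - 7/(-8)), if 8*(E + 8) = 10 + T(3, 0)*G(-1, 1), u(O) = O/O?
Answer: -87/8 ≈ -10.875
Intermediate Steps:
V(l) = 3 + l**2
T(B, M) = 8 + B
u(O) = 1
E = -87/8 (E = -8 + (10 + (8 + 3)*(-4 - 1*(-1)))/8 = -8 + (10 + 11*(-4 + 1))/8 = -8 + (10 + 11*(-3))/8 = -8 + (10 - 33)/8 = -8 + (1/8)*(-23) = -8 - 23/8 = -87/8 ≈ -10.875)
E*u(6/V(3) - 7/(-8)) = -87/8*1 = -87/8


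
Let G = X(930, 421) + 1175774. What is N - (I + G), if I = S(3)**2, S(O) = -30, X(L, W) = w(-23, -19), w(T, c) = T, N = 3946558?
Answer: 2769907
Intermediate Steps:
X(L, W) = -23
G = 1175751 (G = -23 + 1175774 = 1175751)
I = 900 (I = (-30)**2 = 900)
N - (I + G) = 3946558 - (900 + 1175751) = 3946558 - 1*1176651 = 3946558 - 1176651 = 2769907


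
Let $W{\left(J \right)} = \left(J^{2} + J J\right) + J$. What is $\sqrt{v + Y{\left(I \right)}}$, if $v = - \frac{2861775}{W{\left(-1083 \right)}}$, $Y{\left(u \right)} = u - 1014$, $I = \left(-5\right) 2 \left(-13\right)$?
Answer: $\frac{i \sqrt{59914849541}}{8227} \approx 29.753 i$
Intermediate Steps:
$W{\left(J \right)} = J + 2 J^{2}$ ($W{\left(J \right)} = \left(J^{2} + J^{2}\right) + J = 2 J^{2} + J = J + 2 J^{2}$)
$I = 130$ ($I = \left(-10\right) \left(-13\right) = 130$)
$Y{\left(u \right)} = -1014 + u$
$v = - \frac{190785}{156313}$ ($v = - \frac{2861775}{\left(-1083\right) \left(1 + 2 \left(-1083\right)\right)} = - \frac{2861775}{\left(-1083\right) \left(1 - 2166\right)} = - \frac{2861775}{\left(-1083\right) \left(-2165\right)} = - \frac{2861775}{2344695} = \left(-2861775\right) \frac{1}{2344695} = - \frac{190785}{156313} \approx -1.2205$)
$\sqrt{v + Y{\left(I \right)}} = \sqrt{- \frac{190785}{156313} + \left(-1014 + 130\right)} = \sqrt{- \frac{190785}{156313} - 884} = \sqrt{- \frac{138371477}{156313}} = \frac{i \sqrt{59914849541}}{8227}$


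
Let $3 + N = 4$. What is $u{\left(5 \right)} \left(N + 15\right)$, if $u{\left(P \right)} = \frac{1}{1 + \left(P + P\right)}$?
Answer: $\frac{16}{11} \approx 1.4545$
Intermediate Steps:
$u{\left(P \right)} = \frac{1}{1 + 2 P}$
$N = 1$ ($N = -3 + 4 = 1$)
$u{\left(5 \right)} \left(N + 15\right) = \frac{1 + 15}{1 + 2 \cdot 5} = \frac{1}{1 + 10} \cdot 16 = \frac{1}{11} \cdot 16 = \frac{16}{11}$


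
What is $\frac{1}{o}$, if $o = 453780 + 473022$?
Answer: $\frac{1}{926802} \approx 1.079 \cdot 10^{-6}$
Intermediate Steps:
$o = 926802$
$\frac{1}{o} = \frac{1}{926802}$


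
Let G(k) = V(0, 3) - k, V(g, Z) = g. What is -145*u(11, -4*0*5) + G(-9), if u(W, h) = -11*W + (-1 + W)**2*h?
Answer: 17554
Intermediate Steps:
u(W, h) = -11*W + h*(-1 + W)**2
G(k) = -k (G(k) = 0 - k = -k)
-145*u(11, -4*0*5) + G(-9) = -145*(-11*11 + (-4*0*5)*(-1 + 11)**2) - 1*(-9) = -145*(-121 + (0*5)*10**2) + 9 = -145*(-121 + 0*100) + 9 = -145*(-121 + 0) + 9 = -145*(-121) + 9 = 17545 + 9 = 17554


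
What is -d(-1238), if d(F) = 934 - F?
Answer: -2172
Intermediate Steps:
-d(-1238) = -(934 - 1*(-1238)) = -(934 + 1238) = -1*2172 = -2172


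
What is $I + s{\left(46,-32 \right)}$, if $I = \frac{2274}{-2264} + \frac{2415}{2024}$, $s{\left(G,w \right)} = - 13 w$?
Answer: $\frac{10364765}{24904} \approx 416.19$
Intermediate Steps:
$I = \frac{4701}{24904}$ ($I = 2274 \left(- \frac{1}{2264}\right) + 2415 \cdot \frac{1}{2024} = - \frac{1137}{1132} + \frac{105}{88} = \frac{4701}{24904} \approx 0.18876$)
$I + s{\left(46,-32 \right)} = \frac{4701}{24904} - -416 = \frac{4701}{24904} + 416 = \frac{10364765}{24904}$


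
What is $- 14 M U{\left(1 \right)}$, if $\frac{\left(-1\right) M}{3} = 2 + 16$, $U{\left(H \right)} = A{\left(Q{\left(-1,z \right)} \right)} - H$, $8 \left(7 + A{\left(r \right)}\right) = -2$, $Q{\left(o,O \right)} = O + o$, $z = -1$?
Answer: $-6237$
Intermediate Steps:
$A{\left(r \right)} = - \frac{29}{4}$ ($A{\left(r \right)} = -7 + \frac{1}{8} \left(-2\right) = -7 - \frac{1}{4} = - \frac{29}{4}$)
$U{\left(H \right)} = - \frac{29}{4} - H$
$M = -54$ ($M = - 3 \left(2 + 16\right) = \left(-3\right) 18 = -54$)
$- 14 M U{\left(1 \right)} = \left(-14\right) \left(-54\right) \left(- \frac{29}{4} - 1\right) = 756 \left(- \frac{29}{4} - 1\right) = 756 \left(- \frac{33}{4}\right) = -6237$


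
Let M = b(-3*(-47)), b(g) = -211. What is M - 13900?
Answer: -14111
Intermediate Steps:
M = -211
M - 13900 = -211 - 13900 = -14111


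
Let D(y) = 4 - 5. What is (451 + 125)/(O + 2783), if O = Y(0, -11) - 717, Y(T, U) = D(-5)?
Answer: 576/2065 ≈ 0.27893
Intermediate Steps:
D(y) = -1
Y(T, U) = -1
O = -718 (O = -1 - 717 = -718)
(451 + 125)/(O + 2783) = (451 + 125)/(-718 + 2783) = 576/2065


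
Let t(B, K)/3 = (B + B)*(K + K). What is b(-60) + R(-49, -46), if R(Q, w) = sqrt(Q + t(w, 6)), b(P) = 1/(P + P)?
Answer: -1/120 + I*sqrt(3361) ≈ -0.0083333 + 57.974*I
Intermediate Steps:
b(P) = 1/(2*P)
t(B, K) = 12*B*K (t(B, K) = 3*((B + B)*(K + K)) = 3*((2*B)*(2*K)) = 3*(4*B*K) = 12*B*K)
R(Q, w) = sqrt(Q + 72*w) (R(Q, w) = sqrt(Q + 12*w*6) = sqrt(Q + 72*w))
b(-60) + R(-49, -46) = (1/2)/(-60) + sqrt(-49 + 72*(-46)) = (1/2)*(-1/60) + sqrt(-49 - 3312) = -1/120 + sqrt(-3361) = -1/120 + I*sqrt(3361)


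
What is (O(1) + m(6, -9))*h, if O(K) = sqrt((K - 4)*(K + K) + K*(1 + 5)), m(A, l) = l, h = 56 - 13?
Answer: -387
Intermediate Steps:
h = 43
O(K) = sqrt(6*K + 2*K*(-4 + K)) (O(K) = sqrt((-4 + K)*(2*K) + K*6) = sqrt(2*K*(-4 + K) + 6*K) = sqrt(6*K + 2*K*(-4 + K)))
(O(1) + m(6, -9))*h = (sqrt(2)*sqrt(1*(-1 + 1)) - 9)*43 = (sqrt(2)*sqrt(1*0) - 9)*43 = (sqrt(2)*sqrt(0) - 9)*43 = (sqrt(2)*0 - 9)*43 = (0 - 9)*43 = -9*43 = -387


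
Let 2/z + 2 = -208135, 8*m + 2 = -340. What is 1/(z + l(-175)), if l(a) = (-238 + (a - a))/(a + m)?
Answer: 181287327/198144682 ≈ 0.91492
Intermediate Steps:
m = -171/4 (m = -¼ + (⅛)*(-340) = -¼ - 85/2 = -171/4 ≈ -42.750)
l(a) = -238/(-171/4 + a) (l(a) = (-238 + (a - a))/(a - 171/4) = (-238 + 0)/(-171/4 + a) = -238/(-171/4 + a))
z = -2/208137 (z = 2/(-2 - 208135) = 2/(-208137) = 2*(-1/208137) = -2/208137 ≈ -9.6091e-6)
1/(z + l(-175)) = 1/(-2/208137 - 952/(-171 + 4*(-175))) = 1/(-2/208137 - 952/(-171 - 700)) = 1/(-2/208137 - 952/(-871)) = 1/(-2/208137 - 952*(-1/871)) = 1/(-2/208137 + 952/871) = 1/(198144682/181287327) = 181287327/198144682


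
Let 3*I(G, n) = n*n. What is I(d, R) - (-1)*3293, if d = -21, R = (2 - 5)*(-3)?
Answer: 3320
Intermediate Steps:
R = 9 (R = -3*(-3) = 9)
I(G, n) = n²/3 (I(G, n) = (n*n)/3 = n²/3)
I(d, R) - (-1)*3293 = (⅓)*9² - (-1)*3293 = (⅓)*81 - 1*(-3293) = 27 + 3293 = 3320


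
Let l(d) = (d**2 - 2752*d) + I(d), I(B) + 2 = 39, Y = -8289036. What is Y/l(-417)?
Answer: -4144518/660755 ≈ -6.2724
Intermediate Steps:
I(B) = 37 (I(B) = -2 + 39 = 37)
l(d) = 37 + d**2 - 2752*d (l(d) = (d**2 - 2752*d) + 37 = 37 + d**2 - 2752*d)
Y/l(-417) = -8289036/(37 + (-417)**2 - 2752*(-417)) = -8289036/(37 + 173889 + 1147584) = -8289036/1321510 = -8289036*1/1321510 = -4144518/660755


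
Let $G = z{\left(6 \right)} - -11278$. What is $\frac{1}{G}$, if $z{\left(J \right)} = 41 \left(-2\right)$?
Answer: $\frac{1}{11196} \approx 8.9318 \cdot 10^{-5}$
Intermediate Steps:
$z{\left(J \right)} = -82$
$G = 11196$ ($G = -82 - -11278 = -82 + 11278 = 11196$)
$\frac{1}{G} = \frac{1}{11196}$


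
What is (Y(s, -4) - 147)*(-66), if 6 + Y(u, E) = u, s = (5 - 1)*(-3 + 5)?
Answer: 9570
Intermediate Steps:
s = 8 (s = 4*2 = 8)
Y(u, E) = -6 + u
(Y(s, -4) - 147)*(-66) = ((-6 + 8) - 147)*(-66) = (2 - 147)*(-66) = -145*(-66) = 9570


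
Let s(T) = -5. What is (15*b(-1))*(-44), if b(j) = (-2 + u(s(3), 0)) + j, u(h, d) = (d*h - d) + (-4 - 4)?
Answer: 7260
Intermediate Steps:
u(h, d) = -8 - d + d*h (u(h, d) = (-d + d*h) - 8 = -8 - d + d*h)
b(j) = -10 + j (b(j) = (-2 + (-8 - 1*0 + 0*(-5))) + j = (-2 + (-8 + 0 + 0)) + j = (-2 - 8) + j = -10 + j)
(15*b(-1))*(-44) = (15*(-10 - 1))*(-44) = (15*(-11))*(-44) = -165*(-44) = 7260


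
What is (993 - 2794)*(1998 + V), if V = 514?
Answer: -4524112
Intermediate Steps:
(993 - 2794)*(1998 + V) = (993 - 2794)*(1998 + 514) = -1801*2512 = -4524112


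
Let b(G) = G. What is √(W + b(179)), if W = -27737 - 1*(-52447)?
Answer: √24889 ≈ 157.76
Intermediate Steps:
W = 24710 (W = -27737 + 52447 = 24710)
√(W + b(179)) = √(24710 + 179) = √24889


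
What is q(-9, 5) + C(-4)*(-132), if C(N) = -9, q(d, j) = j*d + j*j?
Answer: 1168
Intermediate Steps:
q(d, j) = j**2 + d*j (q(d, j) = d*j + j**2 = j**2 + d*j)
q(-9, 5) + C(-4)*(-132) = 5*(-9 + 5) - 9*(-132) = 5*(-4) + 1188 = -20 + 1188 = 1168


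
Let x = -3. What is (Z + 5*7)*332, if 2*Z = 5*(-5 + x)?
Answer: 4980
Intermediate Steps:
Z = -20 (Z = (5*(-5 - 3))/2 = (5*(-8))/2 = (1/2)*(-40) = -20)
(Z + 5*7)*332 = (-20 + 5*7)*332 = (-20 + 35)*332 = 15*332 = 4980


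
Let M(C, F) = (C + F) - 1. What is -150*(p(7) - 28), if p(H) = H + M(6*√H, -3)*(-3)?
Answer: 1350 + 2700*√7 ≈ 8493.5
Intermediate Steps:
M(C, F) = -1 + C + F
p(H) = 12 + H - 18*√H (p(H) = H + (-1 + 6*√H - 3)*(-3) = H + (-4 + 6*√H)*(-3) = H + (12 - 18*√H) = 12 + H - 18*√H)
-150*(p(7) - 28) = -150*((12 + 7 - 18*√7) - 28) = -150*((19 - 18*√7) - 28) = -150*(-9 - 18*√7) = 1350 + 2700*√7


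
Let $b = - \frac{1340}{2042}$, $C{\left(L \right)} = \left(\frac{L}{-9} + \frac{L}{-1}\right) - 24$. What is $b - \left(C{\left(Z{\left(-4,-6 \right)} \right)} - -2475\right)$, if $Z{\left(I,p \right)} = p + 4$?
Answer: $- \frac{22548689}{9189} \approx -2453.9$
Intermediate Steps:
$Z{\left(I,p \right)} = 4 + p$
$C{\left(L \right)} = -24 - \frac{10 L}{9}$ ($C{\left(L \right)} = \left(L \left(- \frac{1}{9}\right) + L \left(-1\right)\right) - 24 = \left(- \frac{L}{9} - L\right) - 24 = - \frac{10 L}{9} - 24 = -24 - \frac{10 L}{9}$)
$b = - \frac{670}{1021}$ ($b = \left(-1340\right) \frac{1}{2042} = - \frac{670}{1021} \approx -0.65622$)
$b - \left(C{\left(Z{\left(-4,-6 \right)} \right)} - -2475\right) = - \frac{670}{1021} - \left(\left(-24 - \frac{10 \left(4 - 6\right)}{9}\right) - -2475\right) = - \frac{670}{1021} - \left(\left(-24 - - \frac{20}{9}\right) + 2475\right) = - \frac{670}{1021} - \left(\left(-24 + \frac{20}{9}\right) + 2475\right) = - \frac{670}{1021} - \left(- \frac{196}{9} + 2475\right) = - \frac{670}{1021} - \frac{22079}{9} = - \frac{22548689}{9189}$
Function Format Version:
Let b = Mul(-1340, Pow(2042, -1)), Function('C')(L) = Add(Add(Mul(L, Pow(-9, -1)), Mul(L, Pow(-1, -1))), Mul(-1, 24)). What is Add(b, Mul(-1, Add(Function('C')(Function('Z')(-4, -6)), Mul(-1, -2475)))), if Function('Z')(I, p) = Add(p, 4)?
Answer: Rational(-22548689, 9189) ≈ -2453.9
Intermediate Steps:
Function('Z')(I, p) = Add(4, p)
Function('C')(L) = Add(-24, Mul(Rational(-10, 9), L)) (Function('C')(L) = Add(Add(Mul(L, Rational(-1, 9)), Mul(L, -1)), -24) = Add(Add(Mul(Rational(-1, 9), L), Mul(-1, L)), -24) = Add(Mul(Rational(-10, 9), L), -24) = Add(-24, Mul(Rational(-10, 9), L)))
b = Rational(-670, 1021) (b = Mul(-1340, Rational(1, 2042)) = Rational(-670, 1021) ≈ -0.65622)
Add(b, Mul(-1, Add(Function('C')(Function('Z')(-4, -6)), Mul(-1, -2475)))) = Add(Rational(-670, 1021), Mul(-1, Add(Add(-24, Mul(Rational(-10, 9), Add(4, -6))), Mul(-1, -2475)))) = Add(Rational(-670, 1021), Mul(-1, Add(Add(-24, Mul(Rational(-10, 9), -2)), 2475))) = Add(Rational(-670, 1021), Mul(-1, Add(Add(-24, Rational(20, 9)), 2475))) = Add(Rational(-670, 1021), Mul(-1, Add(Rational(-196, 9), 2475))) = Add(Rational(-670, 1021), Mul(-1, Rational(22079, 9))) = Add(Rational(-670, 1021), Rational(-22079, 9)) = Rational(-22548689, 9189)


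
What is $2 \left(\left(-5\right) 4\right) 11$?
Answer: $-440$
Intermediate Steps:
$2 \left(\left(-5\right) 4\right) 11 = 2 \left(-20\right) 11 = \left(-40\right) 11 = -440$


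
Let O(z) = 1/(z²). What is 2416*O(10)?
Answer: 604/25 ≈ 24.160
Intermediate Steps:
O(z) = z⁻²
2416*O(10) = 2416/10² = 2416*(1/100) = 604/25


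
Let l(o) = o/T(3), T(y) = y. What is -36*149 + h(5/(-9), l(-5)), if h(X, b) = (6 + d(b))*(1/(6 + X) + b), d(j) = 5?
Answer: -790906/147 ≈ -5380.3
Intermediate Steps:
l(o) = o/3
h(X, b) = 11*b + 11/(6 + X) (h(X, b) = (6 + 5)*(1/(6 + X) + b) = 11*(b + 1/(6 + X)) = 11*b + 11/(6 + X))
-36*149 + h(5/(-9), l(-5)) = -36*149 + 11*(1 + 6*((⅓)*(-5)) + (5/(-9))*((⅓)*(-5)))/(6 + 5/(-9)) = -5364 + 11*(1 + 6*(-5/3) + (5*(-⅑))*(-5/3))/(6 + 5*(-⅑)) = -5364 + 11*(1 - 10 - 5/9*(-5/3))/(6 - 5/9) = -5364 + 11*(1 - 10 + 25/27)/(49/9) = -5364 + 11*(9/49)*(-218/27) = -5364 - 2398/147 = -790906/147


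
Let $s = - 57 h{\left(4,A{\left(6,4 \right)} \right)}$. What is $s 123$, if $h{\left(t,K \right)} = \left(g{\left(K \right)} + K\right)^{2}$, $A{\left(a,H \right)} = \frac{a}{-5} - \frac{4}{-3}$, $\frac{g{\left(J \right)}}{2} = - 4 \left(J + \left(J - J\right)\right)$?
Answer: $- \frac{152684}{25} \approx -6107.4$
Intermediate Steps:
$g{\left(J \right)} = - 8 J$ ($g{\left(J \right)} = 2 \left(- 4 \left(J + \left(J - J\right)\right)\right) = 2 \left(- 4 \left(J + 0\right)\right) = 2 \left(- 4 J\right) = - 8 J$)
$A{\left(a,H \right)} = \frac{4}{3} - \frac{a}{5}$ ($A{\left(a,H \right)} = a \left(- \frac{1}{5}\right) - - \frac{4}{3} = - \frac{a}{5} + \frac{4}{3} = \frac{4}{3} - \frac{a}{5}$)
$h{\left(t,K \right)} = 49 K^{2}$ ($h{\left(t,K \right)} = \left(- 8 K + K\right)^{2} = \left(- 7 K\right)^{2} = 49 K^{2}$)
$s = - \frac{3724}{75}$ ($s = - 57 \cdot 49 \left(\frac{4}{3} - \frac{6}{5}\right)^{2} = - 57 \cdot 49 \left(\frac{2}{15}\right)^{2} = - 57 \cdot 49 \cdot \frac{4}{225} = \left(-57\right) \frac{196}{225} = - \frac{3724}{75} \approx -49.653$)
$s 123 = \left(- \frac{3724}{75}\right) 123 = - \frac{152684}{25}$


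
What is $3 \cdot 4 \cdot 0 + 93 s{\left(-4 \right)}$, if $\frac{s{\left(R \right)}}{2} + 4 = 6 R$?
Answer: $-5208$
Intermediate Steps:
$s{\left(R \right)} = -8 + 12 R$ ($s{\left(R \right)} = -8 + 2 \cdot 6 R = -8 + 12 R$)
$3 \cdot 4 \cdot 0 + 93 s{\left(-4 \right)} = 3 \cdot 4 \cdot 0 + 93 \left(-8 + 12 \left(-4\right)\right) = 12 \cdot 0 + 93 \left(-8 - 48\right) = 0 + 93 \left(-56\right) = 0 - 5208 = -5208$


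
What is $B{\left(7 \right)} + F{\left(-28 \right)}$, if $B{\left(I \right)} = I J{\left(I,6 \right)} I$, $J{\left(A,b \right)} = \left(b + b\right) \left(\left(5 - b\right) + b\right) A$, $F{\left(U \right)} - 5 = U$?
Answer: $20557$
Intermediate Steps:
$F{\left(U \right)} = 5 + U$
$J{\left(A,b \right)} = 10 A b$ ($J{\left(A,b \right)} = 2 b 5 A = 10 b A = 10 A b$)
$B{\left(I \right)} = 60 I^{3}$ ($B{\left(I \right)} = I 10 I 6 I = I 60 I I = 60 I^{2} I = 60 I^{3}$)
$B{\left(7 \right)} + F{\left(-28 \right)} = 60 \cdot 7^{3} + \left(5 - 28\right) = 60 \cdot 343 - 23 = 20580 - 23 = 20557$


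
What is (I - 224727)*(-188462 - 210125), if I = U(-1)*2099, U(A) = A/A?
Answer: 88736626636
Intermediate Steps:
U(A) = 1
I = 2099 (I = 1*2099 = 2099)
(I - 224727)*(-188462 - 210125) = (2099 - 224727)*(-188462 - 210125) = -222628*(-398587) = 88736626636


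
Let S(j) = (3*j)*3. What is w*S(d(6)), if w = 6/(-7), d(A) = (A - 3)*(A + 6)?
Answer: -1944/7 ≈ -277.71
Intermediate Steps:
d(A) = (-3 + A)*(6 + A)
S(j) = 9*j
w = -6/7 (w = 6*(-⅐) = -6/7 ≈ -0.85714)
w*S(d(6)) = -54*(-18 + 6² + 3*6)/7 = -54*(-18 + 36 + 18)/7 = -54*36/7 = -6/7*324 = -1944/7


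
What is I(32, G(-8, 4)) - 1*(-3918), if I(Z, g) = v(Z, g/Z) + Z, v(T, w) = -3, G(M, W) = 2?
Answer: 3947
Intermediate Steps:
I(Z, g) = -3 + Z
I(32, G(-8, 4)) - 1*(-3918) = (-3 + 32) - 1*(-3918) = 29 + 3918 = 3947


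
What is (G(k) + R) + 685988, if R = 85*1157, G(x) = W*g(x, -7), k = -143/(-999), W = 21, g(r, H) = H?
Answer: 784186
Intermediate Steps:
k = 143/999 (k = -143*(-1/999) = 143/999 ≈ 0.14314)
G(x) = -147 (G(x) = 21*(-7) = -147)
R = 98345
(G(k) + R) + 685988 = (-147 + 98345) + 685988 = 98198 + 685988 = 784186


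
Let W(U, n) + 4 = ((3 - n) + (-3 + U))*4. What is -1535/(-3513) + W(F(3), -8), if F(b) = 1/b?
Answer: 34861/1171 ≈ 29.770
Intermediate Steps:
F(b) = 1/b
W(U, n) = -4 - 4*n + 4*U (W(U, n) = -4 + ((3 - n) + (-3 + U))*4 = -4 + (U - n)*4 = -4 + (-4*n + 4*U) = -4 - 4*n + 4*U)
-1535/(-3513) + W(F(3), -8) = -1535/(-3513) + (-4 - 4*(-8) + 4/3) = -1535*(-1/3513) + (-4 + 32 + 4*(⅓)) = 1535/3513 + (-4 + 32 + 4/3) = 1535/3513 + 88/3 = 34861/1171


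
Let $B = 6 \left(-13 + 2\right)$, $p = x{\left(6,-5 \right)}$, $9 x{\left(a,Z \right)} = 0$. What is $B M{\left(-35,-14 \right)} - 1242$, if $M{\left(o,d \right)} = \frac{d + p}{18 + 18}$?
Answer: $- \frac{3649}{3} \approx -1216.3$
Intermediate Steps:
$x{\left(a,Z \right)} = 0$ ($x{\left(a,Z \right)} = \frac{1}{9} \cdot 0 = 0$)
$p = 0$
$B = -66$ ($B = 6 \left(-11\right) = -66$)
$M{\left(o,d \right)} = \frac{d}{36}$ ($M{\left(o,d \right)} = \frac{d + 0}{18 + 18} = \frac{d}{36}$)
$B M{\left(-35,-14 \right)} - 1242 = - 66 \cdot \frac{1}{36} \left(-14\right) - 1242 = \left(-66\right) \left(- \frac{7}{18}\right) - 1242 = \frac{77}{3} - 1242 = - \frac{3649}{3}$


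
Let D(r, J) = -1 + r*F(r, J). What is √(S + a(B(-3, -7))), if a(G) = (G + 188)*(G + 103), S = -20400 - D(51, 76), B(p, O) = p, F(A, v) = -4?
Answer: I*√1695 ≈ 41.17*I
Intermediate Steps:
D(r, J) = -1 - 4*r (D(r, J) = -1 + r*(-4) = -1 - 4*r)
S = -20195 (S = -20400 - (-1 - 4*51) = -20400 - (-1 - 204) = -20400 - 1*(-205) = -20400 + 205 = -20195)
a(G) = (103 + G)*(188 + G) (a(G) = (188 + G)*(103 + G) = (103 + G)*(188 + G))
√(S + a(B(-3, -7))) = √(-20195 + (19364 + (-3)² + 291*(-3))) = √(-20195 + (19364 + 9 - 873)) = √(-20195 + 18500) = √(-1695) = I*√1695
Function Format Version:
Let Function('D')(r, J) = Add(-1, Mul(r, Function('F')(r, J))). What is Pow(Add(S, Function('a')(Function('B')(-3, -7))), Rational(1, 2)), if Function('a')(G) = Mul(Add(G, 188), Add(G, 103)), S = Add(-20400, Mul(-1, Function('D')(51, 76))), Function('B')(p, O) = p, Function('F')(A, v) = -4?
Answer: Mul(I, Pow(1695, Rational(1, 2))) ≈ Mul(41.170, I)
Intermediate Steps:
Function('D')(r, J) = Add(-1, Mul(-4, r)) (Function('D')(r, J) = Add(-1, Mul(r, -4)) = Add(-1, Mul(-4, r)))
S = -20195 (S = Add(-20400, Mul(-1, Add(-1, Mul(-4, 51)))) = Add(-20400, Mul(-1, Add(-1, -204))) = Add(-20400, Mul(-1, -205)) = Add(-20400, 205) = -20195)
Function('a')(G) = Mul(Add(103, G), Add(188, G)) (Function('a')(G) = Mul(Add(188, G), Add(103, G)) = Mul(Add(103, G), Add(188, G)))
Pow(Add(S, Function('a')(Function('B')(-3, -7))), Rational(1, 2)) = Pow(Add(-20195, Add(19364, Pow(-3, 2), Mul(291, -3))), Rational(1, 2)) = Pow(Add(-20195, Add(19364, 9, -873)), Rational(1, 2)) = Pow(Add(-20195, 18500), Rational(1, 2)) = Pow(-1695, Rational(1, 2)) = Mul(I, Pow(1695, Rational(1, 2)))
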